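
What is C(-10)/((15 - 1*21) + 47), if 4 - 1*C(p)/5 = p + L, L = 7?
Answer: 35/41 ≈ 0.85366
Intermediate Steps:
C(p) = -15 - 5*p (C(p) = 20 - 5*(p + 7) = 20 - 5*(7 + p) = 20 + (-35 - 5*p) = -15 - 5*p)
C(-10)/((15 - 1*21) + 47) = (-15 - 5*(-10))/((15 - 1*21) + 47) = (-15 + 50)/((15 - 21) + 47) = 35/(-6 + 47) = 35/41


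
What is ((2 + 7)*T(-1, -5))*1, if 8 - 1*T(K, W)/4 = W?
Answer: 468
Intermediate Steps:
T(K, W) = 32 - 4*W
((2 + 7)*T(-1, -5))*1 = ((2 + 7)*(32 - 4*(-5)))*1 = (9*(32 + 20))*1 = (9*52)*1 = 468*1 = 468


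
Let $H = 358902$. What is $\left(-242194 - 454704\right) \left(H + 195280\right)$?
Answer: $-386208327436$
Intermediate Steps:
$\left(-242194 - 454704\right) \left(H + 195280\right) = \left(-242194 - 454704\right) \left(358902 + 195280\right) = \left(-696898\right) 554182 = -386208327436$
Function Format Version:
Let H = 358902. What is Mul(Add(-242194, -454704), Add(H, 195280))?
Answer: -386208327436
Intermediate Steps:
Mul(Add(-242194, -454704), Add(H, 195280)) = Mul(Add(-242194, -454704), Add(358902, 195280)) = Mul(-696898, 554182) = -386208327436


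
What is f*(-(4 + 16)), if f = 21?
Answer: -420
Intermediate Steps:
f*(-(4 + 16)) = 21*(-(4 + 16)) = 21*(-1*20) = 21*(-20) = -420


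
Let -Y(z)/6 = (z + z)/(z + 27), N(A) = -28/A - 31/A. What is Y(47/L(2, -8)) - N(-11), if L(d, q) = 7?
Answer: -5032/649 ≈ -7.7535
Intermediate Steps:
N(A) = -59/A
Y(z) = -12*z/(27 + z) (Y(z) = -6*(z + z)/(z + 27) = -6*2*z/(27 + z) = -12*z/(27 + z))
Y(47/L(2, -8)) - N(-11) = -12*47/7/(27 + 47/7) - (-59)/(-11) = -12*47*(⅐)/(27 + 47*(⅐)) - (-59)*(-1)/11 = -12*47/7/(27 + 47/7) - 1*59/11 = -12*47/7/236/7 - 59/11 = -12*47/7*7/236 - 59/11 = -141/59 - 59/11 = -5032/649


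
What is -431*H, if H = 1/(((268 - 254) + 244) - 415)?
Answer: 431/157 ≈ 2.7452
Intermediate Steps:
H = -1/157 (H = 1/((14 + 244) - 415) = 1/(258 - 415) = 1/(-157) = -1/157 ≈ -0.0063694)
-431*H = -431*(-1/157) = 431/157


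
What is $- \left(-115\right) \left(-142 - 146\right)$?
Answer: $-33120$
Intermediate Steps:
$- \left(-115\right) \left(-142 - 146\right) = - \left(-115\right) \left(-288\right) = \left(-1\right) 33120 = -33120$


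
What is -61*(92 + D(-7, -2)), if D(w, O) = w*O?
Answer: -6466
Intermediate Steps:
D(w, O) = O*w
-61*(92 + D(-7, -2)) = -61*(92 - 2*(-7)) = -61*(92 + 14) = -61*106 = -6466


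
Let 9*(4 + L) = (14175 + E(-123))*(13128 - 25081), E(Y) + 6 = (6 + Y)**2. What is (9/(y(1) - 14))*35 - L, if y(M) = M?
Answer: 1442941465/39 ≈ 3.6999e+7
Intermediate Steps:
E(Y) = -6 + (6 + Y)**2
L = -110995570/3 (L = -4 + ((14175 + (-6 + (6 - 123)**2))*(13128 - 25081))/9 = -4 + ((14175 + (-6 + (-117)**2))*(-11953))/9 = -4 + ((14175 + (-6 + 13689))*(-11953))/9 = -4 + ((14175 + 13683)*(-11953))/9 = -4 + (27858*(-11953))/9 = -4 + (1/9)*(-332986674) = -4 - 110995558/3 = -110995570/3 ≈ -3.6999e+7)
(9/(y(1) - 14))*35 - L = (9/(1 - 14))*35 - 1*(-110995570/3) = (9/(-13))*35 + 110995570/3 = -1/13*9*35 + 110995570/3 = -9/13*35 + 110995570/3 = -315/13 + 110995570/3 = 1442941465/39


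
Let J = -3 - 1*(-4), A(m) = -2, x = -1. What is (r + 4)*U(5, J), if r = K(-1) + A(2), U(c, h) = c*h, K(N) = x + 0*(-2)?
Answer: 5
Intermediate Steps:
J = 1 (J = -3 + 4 = 1)
K(N) = -1 (K(N) = -1 + 0*(-2) = -1 + 0 = -1)
r = -3 (r = -1 - 2 = -3)
(r + 4)*U(5, J) = (-3 + 4)*(5*1) = 1*5 = 5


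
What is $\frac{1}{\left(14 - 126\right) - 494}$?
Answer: $- \frac{1}{606} \approx -0.0016502$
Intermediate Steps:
$\frac{1}{\left(14 - 126\right) - 494} = \frac{1}{-112 - 494} = \frac{1}{-606} = - \frac{1}{606}$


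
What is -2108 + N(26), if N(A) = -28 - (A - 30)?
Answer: -2132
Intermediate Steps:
N(A) = 2 - A (N(A) = -28 - (-30 + A) = -28 + (30 - A) = 2 - A)
-2108 + N(26) = -2108 + (2 - 1*26) = -2108 + (2 - 26) = -2108 - 24 = -2132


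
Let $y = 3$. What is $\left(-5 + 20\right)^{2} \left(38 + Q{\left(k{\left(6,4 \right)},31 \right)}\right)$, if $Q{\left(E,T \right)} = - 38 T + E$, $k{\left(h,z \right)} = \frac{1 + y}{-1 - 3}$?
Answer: $-256725$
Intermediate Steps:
$k{\left(h,z \right)} = -1$ ($k{\left(h,z \right)} = \frac{1 + 3}{-1 - 3} = \frac{4}{-4} = 4 \left(- \frac{1}{4}\right) = -1$)
$Q{\left(E,T \right)} = E - 38 T$
$\left(-5 + 20\right)^{2} \left(38 + Q{\left(k{\left(6,4 \right)},31 \right)}\right) = \left(-5 + 20\right)^{2} \left(38 - 1179\right) = 15^{2} \left(38 - 1179\right) = 225 \left(38 - 1179\right) = 225 \left(-1141\right) = -256725$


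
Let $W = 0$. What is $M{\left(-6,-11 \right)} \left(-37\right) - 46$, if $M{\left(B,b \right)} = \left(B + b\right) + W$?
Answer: $583$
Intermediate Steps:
$M{\left(B,b \right)} = B + b$ ($M{\left(B,b \right)} = \left(B + b\right) + 0 = B + b$)
$M{\left(-6,-11 \right)} \left(-37\right) - 46 = \left(-6 - 11\right) \left(-37\right) - 46 = \left(-17\right) \left(-37\right) - 46 = 629 - 46 = 583$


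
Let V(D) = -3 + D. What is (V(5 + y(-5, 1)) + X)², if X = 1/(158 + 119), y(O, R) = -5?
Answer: 688900/76729 ≈ 8.9783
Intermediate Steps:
X = 1/277 ≈ 0.0036101
(V(5 + y(-5, 1)) + X)² = ((-3 + (5 - 5)) + 1/277)² = ((-3 + 0) + 1/277)² = (-3 + 1/277)² = (-830/277)² = 688900/76729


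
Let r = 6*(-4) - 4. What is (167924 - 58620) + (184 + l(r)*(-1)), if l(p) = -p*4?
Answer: 109376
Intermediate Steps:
r = -28 (r = -24 - 4 = -28)
l(p) = -4*p
(167924 - 58620) + (184 + l(r)*(-1)) = (167924 - 58620) + (184 - 4*(-28)*(-1)) = 109304 + (184 + 112*(-1)) = 109304 + (184 - 112) = 109304 + 72 = 109376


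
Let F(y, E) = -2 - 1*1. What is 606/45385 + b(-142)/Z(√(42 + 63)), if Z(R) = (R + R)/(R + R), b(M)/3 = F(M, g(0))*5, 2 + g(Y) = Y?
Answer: -2041719/45385 ≈ -44.987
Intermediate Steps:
g(Y) = -2 + Y
F(y, E) = -3 (F(y, E) = -2 - 1 = -3)
b(M) = -45 (b(M) = 3*(-3*5) = 3*(-15) = -45)
Z(R) = 1 (Z(R) = (2*R)/((2*R)) = (2*R)*(1/(2*R)) = 1)
606/45385 + b(-142)/Z(√(42 + 63)) = 606/45385 - 45/1 = 606*(1/45385) - 45*1 = 606/45385 - 45 = -2041719/45385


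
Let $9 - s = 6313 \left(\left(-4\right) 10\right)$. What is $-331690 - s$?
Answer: $-584219$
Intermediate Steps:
$s = 252529$ ($s = 9 - 6313 \left(\left(-4\right) 10\right) = 9 - 6313 \left(-40\right) = 9 - -252520 = 9 + 252520 = 252529$)
$-331690 - s = -331690 - 252529 = -584219$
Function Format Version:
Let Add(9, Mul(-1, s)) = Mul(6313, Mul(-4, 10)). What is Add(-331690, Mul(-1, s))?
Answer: -584219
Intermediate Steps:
s = 252529 (s = Add(9, Mul(-1, Mul(6313, Mul(-4, 10)))) = Add(9, Mul(-1, Mul(6313, -40))) = Add(9, Mul(-1, -252520)) = Add(9, 252520) = 252529)
Add(-331690, Mul(-1, s)) = Add(-331690, Mul(-1, 252529)) = Add(-331690, -252529) = -584219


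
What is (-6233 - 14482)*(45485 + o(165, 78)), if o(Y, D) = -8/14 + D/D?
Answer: -6595614570/7 ≈ -9.4223e+8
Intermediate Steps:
o(Y, D) = 3/7 (o(Y, D) = -8*1/14 + 1 = -4/7 + 1 = 3/7)
(-6233 - 14482)*(45485 + o(165, 78)) = (-6233 - 14482)*(45485 + 3/7) = -20715*318398/7 = -6595614570/7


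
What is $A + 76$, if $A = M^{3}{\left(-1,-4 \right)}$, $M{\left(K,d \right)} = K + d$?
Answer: $-49$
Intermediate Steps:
$A = -125$ ($A = \left(-1 - 4\right)^{3} = \left(-5\right)^{3} = -125$)
$A + 76 = -125 + 76 = -49$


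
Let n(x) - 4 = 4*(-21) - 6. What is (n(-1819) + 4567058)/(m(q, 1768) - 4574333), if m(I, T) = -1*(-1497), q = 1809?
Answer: -1141743/1143209 ≈ -0.99872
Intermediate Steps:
n(x) = -86 (n(x) = 4 + (4*(-21) - 6) = 4 + (-84 - 6) = 4 - 90 = -86)
m(I, T) = 1497
(n(-1819) + 4567058)/(m(q, 1768) - 4574333) = (-86 + 4567058)/(1497 - 4574333) = 4566972/(-4572836) = 4566972*(-1/4572836) = -1141743/1143209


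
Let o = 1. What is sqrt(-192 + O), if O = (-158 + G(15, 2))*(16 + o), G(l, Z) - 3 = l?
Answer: 2*I*sqrt(643) ≈ 50.715*I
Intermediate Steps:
G(l, Z) = 3 + l
O = -2380 (O = (-158 + (3 + 15))*(16 + 1) = (-158 + 18)*17 = -140*17 = -2380)
sqrt(-192 + O) = sqrt(-192 - 2380) = sqrt(-2572) = 2*I*sqrt(643)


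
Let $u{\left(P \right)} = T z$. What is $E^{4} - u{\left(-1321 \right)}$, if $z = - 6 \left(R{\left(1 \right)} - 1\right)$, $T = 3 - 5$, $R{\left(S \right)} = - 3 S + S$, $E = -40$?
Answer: $2560036$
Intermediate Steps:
$R{\left(S \right)} = - 2 S$
$T = -2$
$z = 18$ ($z = - 6 \left(\left(-2\right) 1 - 1\right) = - 6 \left(-2 - 1\right) = \left(-6\right) \left(-3\right) = 18$)
$u{\left(P \right)} = -36$ ($u{\left(P \right)} = \left(-2\right) 18 = -36$)
$E^{4} - u{\left(-1321 \right)} = \left(-40\right)^{4} - -36 = 2560000 + 36 = 2560036$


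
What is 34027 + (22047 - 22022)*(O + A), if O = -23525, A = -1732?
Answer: -597398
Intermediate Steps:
34027 + (22047 - 22022)*(O + A) = 34027 + (22047 - 22022)*(-23525 - 1732) = 34027 + 25*(-25257) = 34027 - 631425 = -597398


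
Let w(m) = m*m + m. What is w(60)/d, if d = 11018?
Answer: 1830/5509 ≈ 0.33218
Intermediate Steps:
w(m) = m + m² (w(m) = m² + m = m + m²)
w(60)/d = (60*(1 + 60))/11018 = (60*61)*(1/11018) = 3660*(1/11018) = 1830/5509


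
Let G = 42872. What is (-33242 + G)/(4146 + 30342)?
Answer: 535/1916 ≈ 0.27923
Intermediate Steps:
(-33242 + G)/(4146 + 30342) = (-33242 + 42872)/(4146 + 30342) = 9630/34488 = 9630*(1/34488) = 535/1916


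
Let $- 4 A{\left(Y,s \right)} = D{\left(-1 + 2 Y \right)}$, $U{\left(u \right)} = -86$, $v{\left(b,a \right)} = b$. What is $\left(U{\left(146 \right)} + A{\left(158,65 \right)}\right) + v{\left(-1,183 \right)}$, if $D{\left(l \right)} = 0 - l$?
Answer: $- \frac{33}{4} \approx -8.25$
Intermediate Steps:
$D{\left(l \right)} = - l$
$A{\left(Y,s \right)} = - \frac{1}{4} + \frac{Y}{2}$ ($A{\left(Y,s \right)} = - \frac{\left(-1\right) \left(-1 + 2 Y\right)}{4} = - \frac{1 - 2 Y}{4} = - \frac{1}{4} + \frac{Y}{2}$)
$\left(U{\left(146 \right)} + A{\left(158,65 \right)}\right) + v{\left(-1,183 \right)} = \left(-86 + \left(- \frac{1}{4} + \frac{1}{2} \cdot 158\right)\right) - 1 = \left(-86 + \left(- \frac{1}{4} + 79\right)\right) - 1 = \left(-86 + \frac{315}{4}\right) - 1 = - \frac{29}{4} - 1 = - \frac{33}{4}$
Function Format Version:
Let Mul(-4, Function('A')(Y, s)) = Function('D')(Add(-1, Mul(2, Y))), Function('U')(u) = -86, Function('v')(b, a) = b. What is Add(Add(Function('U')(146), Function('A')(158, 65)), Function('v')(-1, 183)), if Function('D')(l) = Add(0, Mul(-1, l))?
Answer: Rational(-33, 4) ≈ -8.2500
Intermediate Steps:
Function('D')(l) = Mul(-1, l)
Function('A')(Y, s) = Add(Rational(-1, 4), Mul(Rational(1, 2), Y)) (Function('A')(Y, s) = Mul(Rational(-1, 4), Mul(-1, Add(-1, Mul(2, Y)))) = Mul(Rational(-1, 4), Add(1, Mul(-2, Y))) = Add(Rational(-1, 4), Mul(Rational(1, 2), Y)))
Add(Add(Function('U')(146), Function('A')(158, 65)), Function('v')(-1, 183)) = Add(Add(-86, Add(Rational(-1, 4), Mul(Rational(1, 2), 158))), -1) = Add(Add(-86, Add(Rational(-1, 4), 79)), -1) = Add(Add(-86, Rational(315, 4)), -1) = Add(Rational(-29, 4), -1) = Rational(-33, 4)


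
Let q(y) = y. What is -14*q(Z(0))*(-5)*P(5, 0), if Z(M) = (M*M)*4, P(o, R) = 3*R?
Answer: 0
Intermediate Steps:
Z(M) = 4*M² (Z(M) = M²*4 = 4*M²)
-14*q(Z(0))*(-5)*P(5, 0) = -14*(4*0²)*(-5)*3*0 = -14*(4*0)*(-5)*0 = -14*0*(-5)*0 = -0*0 = -14*0 = 0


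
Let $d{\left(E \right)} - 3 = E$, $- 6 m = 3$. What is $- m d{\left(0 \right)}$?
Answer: $\frac{3}{2} \approx 1.5$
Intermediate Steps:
$m = - \frac{1}{2}$ ($m = \left(- \frac{1}{6}\right) 3 = - \frac{1}{2} \approx -0.5$)
$d{\left(E \right)} = 3 + E$
$- m d{\left(0 \right)} = \left(-1\right) \left(- \frac{1}{2}\right) \left(3 + 0\right) = \frac{1}{2} \cdot 3 = \frac{3}{2}$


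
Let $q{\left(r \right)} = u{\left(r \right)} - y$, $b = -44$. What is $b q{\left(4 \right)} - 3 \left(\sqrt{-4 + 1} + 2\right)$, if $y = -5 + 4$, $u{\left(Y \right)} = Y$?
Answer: $-226 - 3 i \sqrt{3} \approx -226.0 - 5.1962 i$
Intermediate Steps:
$y = -1$
$q{\left(r \right)} = 1 + r$ ($q{\left(r \right)} = r - -1 = r + 1 = 1 + r$)
$b q{\left(4 \right)} - 3 \left(\sqrt{-4 + 1} + 2\right) = - 44 \left(1 + 4\right) - 3 \left(\sqrt{-4 + 1} + 2\right) = \left(-44\right) 5 - 3 \left(\sqrt{-3} + 2\right) = -220 - 3 \left(i \sqrt{3} + 2\right) = -220 - 3 \left(2 + i \sqrt{3}\right) = -220 - \left(6 + 3 i \sqrt{3}\right) = -226 - 3 i \sqrt{3}$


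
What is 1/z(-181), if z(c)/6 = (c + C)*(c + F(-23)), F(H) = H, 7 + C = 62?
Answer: 1/154224 ≈ 6.4841e-6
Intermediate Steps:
C = 55 (C = -7 + 62 = 55)
z(c) = 6*(-23 + c)*(55 + c) (z(c) = 6*((c + 55)*(c - 23)) = 6*((55 + c)*(-23 + c)) = 6*((-23 + c)*(55 + c)) = 6*(-23 + c)*(55 + c))
1/z(-181) = 1/(-7590 + 6*(-181)**2 + 192*(-181)) = 1/(-7590 + 6*32761 - 34752) = 1/(-7590 + 196566 - 34752) = 1/154224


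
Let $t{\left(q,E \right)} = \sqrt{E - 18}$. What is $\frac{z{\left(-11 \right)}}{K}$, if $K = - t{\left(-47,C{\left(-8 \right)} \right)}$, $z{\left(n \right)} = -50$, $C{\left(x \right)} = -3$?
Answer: $- \frac{50 i \sqrt{21}}{21} \approx - 10.911 i$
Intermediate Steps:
$t{\left(q,E \right)} = \sqrt{-18 + E}$
$K = - i \sqrt{21}$ ($K = - \sqrt{-18 - 3} = - \sqrt{-21} = - i \sqrt{21} \approx - 4.5826 i$)
$\frac{z{\left(-11 \right)}}{K} = - \frac{50}{\left(-1\right) i \sqrt{21}} = - 50 \frac{i \sqrt{21}}{21} = - \frac{50 i \sqrt{21}}{21}$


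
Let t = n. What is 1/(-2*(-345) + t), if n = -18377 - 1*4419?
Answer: -1/22106 ≈ -4.5237e-5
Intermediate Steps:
n = -22796 (n = -18377 - 4419 = -22796)
t = -22796
1/(-2*(-345) + t) = 1/(-2*(-345) - 22796) = 1/(690 - 22796) = 1/(-22106) = -1/22106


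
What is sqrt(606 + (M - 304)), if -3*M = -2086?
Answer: 4*sqrt(561)/3 ≈ 31.581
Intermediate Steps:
M = 2086/3 (M = -1/3*(-2086) = 2086/3 ≈ 695.33)
sqrt(606 + (M - 304)) = sqrt(606 + (2086/3 - 304)) = sqrt(606 + 1174/3) = sqrt(2992/3) = 4*sqrt(561)/3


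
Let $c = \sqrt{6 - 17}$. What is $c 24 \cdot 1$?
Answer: $24 i \sqrt{11} \approx 79.599 i$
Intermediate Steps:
$c = i \sqrt{11}$ ($c = \sqrt{-11} = i \sqrt{11} \approx 3.3166 i$)
$c 24 \cdot 1 = i \sqrt{11} \cdot 24 \cdot 1 = 24 i \sqrt{11} \cdot 1 = 24 i \sqrt{11}$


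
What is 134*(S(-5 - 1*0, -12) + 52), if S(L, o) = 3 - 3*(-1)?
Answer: 7772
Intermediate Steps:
S(L, o) = 6 (S(L, o) = 3 + 3 = 6)
134*(S(-5 - 1*0, -12) + 52) = 134*(6 + 52) = 134*58 = 7772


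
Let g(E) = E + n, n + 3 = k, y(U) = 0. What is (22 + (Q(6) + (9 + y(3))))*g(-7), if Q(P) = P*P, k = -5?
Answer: -1005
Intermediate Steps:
n = -8 (n = -3 - 5 = -8)
Q(P) = P²
g(E) = -8 + E (g(E) = E - 8 = -8 + E)
(22 + (Q(6) + (9 + y(3))))*g(-7) = (22 + (6² + (9 + 0)))*(-8 - 7) = (22 + (36 + 9))*(-15) = (22 + 45)*(-15) = 67*(-15) = -1005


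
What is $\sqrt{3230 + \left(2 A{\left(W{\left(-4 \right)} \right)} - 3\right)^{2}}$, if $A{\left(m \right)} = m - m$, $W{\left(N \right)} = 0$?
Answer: $\sqrt{3239} \approx 56.912$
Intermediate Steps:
$A{\left(m \right)} = 0$
$\sqrt{3230 + \left(2 A{\left(W{\left(-4 \right)} \right)} - 3\right)^{2}} = \sqrt{3230 + \left(2 \cdot 0 - 3\right)^{2}} = \sqrt{3230 + \left(0 - 3\right)^{2}} = \sqrt{3230 + \left(-3\right)^{2}} = \sqrt{3230 + 9} = \sqrt{3239}$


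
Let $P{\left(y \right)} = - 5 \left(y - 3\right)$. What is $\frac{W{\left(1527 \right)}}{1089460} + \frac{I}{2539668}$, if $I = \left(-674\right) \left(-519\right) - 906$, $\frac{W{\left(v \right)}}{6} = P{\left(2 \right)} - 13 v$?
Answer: $\frac{1618730984}{57643056235} \approx 0.028082$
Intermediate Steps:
$P{\left(y \right)} = 15 - 5 y$ ($P{\left(y \right)} = - 5 \left(-3 + y\right) = 15 - 5 y$)
$W{\left(v \right)} = 30 - 78 v$ ($W{\left(v \right)} = 6 \left(\left(15 - 10\right) - 13 v\right) = 6 \left(5 - 13 v\right) = 30 - 78 v$)
$I = 348900$ ($I = 349806 - 906 = 348900$)
$\frac{W{\left(1527 \right)}}{1089460} + \frac{I}{2539668} = \frac{30 - 119106}{1089460} + \frac{348900}{2539668} = \left(30 - 119106\right) \frac{1}{1089460} + 348900 \cdot \frac{1}{2539668} = \left(-119076\right) \frac{1}{1089460} + \frac{29075}{211639} = - \frac{29769}{272365} + \frac{29075}{211639} = \frac{1618730984}{57643056235}$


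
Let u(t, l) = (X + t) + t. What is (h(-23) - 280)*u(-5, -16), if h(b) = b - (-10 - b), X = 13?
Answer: -948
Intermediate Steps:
h(b) = 10 + 2*b (h(b) = b + (10 + b) = 10 + 2*b)
u(t, l) = 13 + 2*t (u(t, l) = (13 + t) + t = 13 + 2*t)
(h(-23) - 280)*u(-5, -16) = ((10 + 2*(-23)) - 280)*(13 + 2*(-5)) = ((10 - 46) - 280)*(13 - 10) = (-36 - 280)*3 = -316*3 = -948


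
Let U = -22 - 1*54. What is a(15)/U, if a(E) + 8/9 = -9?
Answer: 89/684 ≈ 0.13012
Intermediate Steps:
a(E) = -89/9 (a(E) = -8/9 - 9 = -89/9)
U = -76 (U = -22 - 54 = -76)
a(15)/U = -89/9/(-76) = -1/76*(-89/9) = 89/684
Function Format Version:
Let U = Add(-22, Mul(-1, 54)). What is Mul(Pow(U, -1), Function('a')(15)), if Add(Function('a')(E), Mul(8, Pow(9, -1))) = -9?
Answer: Rational(89, 684) ≈ 0.13012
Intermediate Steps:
Function('a')(E) = Rational(-89, 9) (Function('a')(E) = Add(Rational(-8, 9), -9) = Rational(-89, 9))
U = -76 (U = Add(-22, -54) = -76)
Mul(Pow(U, -1), Function('a')(15)) = Mul(Pow(-76, -1), Rational(-89, 9)) = Mul(Rational(-1, 76), Rational(-89, 9)) = Rational(89, 684)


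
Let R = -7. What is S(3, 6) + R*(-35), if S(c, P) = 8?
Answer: 253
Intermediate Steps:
S(3, 6) + R*(-35) = 8 - 7*(-35) = 8 + 245 = 253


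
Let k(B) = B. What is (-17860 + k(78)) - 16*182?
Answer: -20694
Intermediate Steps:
(-17860 + k(78)) - 16*182 = (-17860 + 78) - 16*182 = -17782 - 2912 = -20694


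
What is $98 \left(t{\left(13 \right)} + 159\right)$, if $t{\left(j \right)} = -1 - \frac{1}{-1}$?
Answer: $15582$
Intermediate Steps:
$t{\left(j \right)} = 0$ ($t{\left(j \right)} = -1 - -1 = -1 + 1 = 0$)
$98 \left(t{\left(13 \right)} + 159\right) = 98 \left(0 + 159\right) = 98 \cdot 159 = 15582$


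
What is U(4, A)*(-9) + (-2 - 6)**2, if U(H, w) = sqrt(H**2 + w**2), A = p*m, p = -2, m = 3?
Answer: 64 - 18*sqrt(13) ≈ -0.89992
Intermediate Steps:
A = -6 (A = -2*3 = -6)
U(4, A)*(-9) + (-2 - 6)**2 = sqrt(4**2 + (-6)**2)*(-9) + (-2 - 6)**2 = sqrt(16 + 36)*(-9) + (-8)**2 = sqrt(52)*(-9) + 64 = (2*sqrt(13))*(-9) + 64 = -18*sqrt(13) + 64 = 64 - 18*sqrt(13)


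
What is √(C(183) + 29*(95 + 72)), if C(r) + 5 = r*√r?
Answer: √(4838 + 183*√183) ≈ 85.519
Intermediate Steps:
C(r) = -5 + r^(3/2) (C(r) = -5 + r*√r = -5 + r^(3/2))
√(C(183) + 29*(95 + 72)) = √((-5 + 183^(3/2)) + 29*(95 + 72)) = √((-5 + 183*√183) + 29*167) = √((-5 + 183*√183) + 4843) = √(4838 + 183*√183)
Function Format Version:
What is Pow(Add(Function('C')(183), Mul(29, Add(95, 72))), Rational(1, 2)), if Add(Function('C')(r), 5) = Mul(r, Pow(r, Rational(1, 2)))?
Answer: Pow(Add(4838, Mul(183, Pow(183, Rational(1, 2)))), Rational(1, 2)) ≈ 85.519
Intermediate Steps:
Function('C')(r) = Add(-5, Pow(r, Rational(3, 2))) (Function('C')(r) = Add(-5, Mul(r, Pow(r, Rational(1, 2)))) = Add(-5, Pow(r, Rational(3, 2))))
Pow(Add(Function('C')(183), Mul(29, Add(95, 72))), Rational(1, 2)) = Pow(Add(Add(-5, Pow(183, Rational(3, 2))), Mul(29, Add(95, 72))), Rational(1, 2)) = Pow(Add(Add(-5, Mul(183, Pow(183, Rational(1, 2)))), Mul(29, 167)), Rational(1, 2)) = Pow(Add(Add(-5, Mul(183, Pow(183, Rational(1, 2)))), 4843), Rational(1, 2)) = Pow(Add(4838, Mul(183, Pow(183, Rational(1, 2)))), Rational(1, 2))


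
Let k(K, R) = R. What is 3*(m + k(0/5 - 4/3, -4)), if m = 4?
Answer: 0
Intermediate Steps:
3*(m + k(0/5 - 4/3, -4)) = 3*(4 - 4) = 3*0 = 0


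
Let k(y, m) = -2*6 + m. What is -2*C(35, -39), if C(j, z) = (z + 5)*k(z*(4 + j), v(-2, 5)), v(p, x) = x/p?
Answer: -986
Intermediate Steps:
k(y, m) = -12 + m
C(j, z) = -145/2 - 29*z/2 (C(j, z) = (z + 5)*(-12 + 5/(-2)) = (5 + z)*(-12 + 5*(-1/2)) = (5 + z)*(-12 - 5/2) = (5 + z)*(-29/2) = -145/2 - 29*z/2)
-2*C(35, -39) = -2*(-145/2 - 29/2*(-39)) = -2*(-145/2 + 1131/2) = -2*493 = -986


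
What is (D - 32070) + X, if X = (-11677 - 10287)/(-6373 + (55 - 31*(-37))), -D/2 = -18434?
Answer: 24832422/5171 ≈ 4802.3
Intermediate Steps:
D = 36868 (D = -2*(-18434) = 36868)
X = 21964/5171 (X = -21964/(-6373 + (55 + 1147)) = -21964/(-6373 + 1202) = -21964/(-5171) = -21964*(-1/5171) = 21964/5171 ≈ 4.2475)
(D - 32070) + X = (36868 - 32070) + 21964/5171 = 4798 + 21964/5171 = 24832422/5171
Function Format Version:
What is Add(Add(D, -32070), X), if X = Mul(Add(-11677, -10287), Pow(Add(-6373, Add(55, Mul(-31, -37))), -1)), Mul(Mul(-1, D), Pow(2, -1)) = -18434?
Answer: Rational(24832422, 5171) ≈ 4802.3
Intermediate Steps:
D = 36868 (D = Mul(-2, -18434) = 36868)
X = Rational(21964, 5171) (X = Mul(-21964, Pow(Add(-6373, Add(55, 1147)), -1)) = Mul(-21964, Pow(Add(-6373, 1202), -1)) = Mul(-21964, Pow(-5171, -1)) = Mul(-21964, Rational(-1, 5171)) = Rational(21964, 5171) ≈ 4.2475)
Add(Add(D, -32070), X) = Add(Add(36868, -32070), Rational(21964, 5171)) = Add(4798, Rational(21964, 5171)) = Rational(24832422, 5171)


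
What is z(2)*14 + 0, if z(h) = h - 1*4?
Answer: -28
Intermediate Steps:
z(h) = -4 + h (z(h) = h - 4 = -4 + h)
z(2)*14 + 0 = (-4 + 2)*14 + 0 = -2*14 + 0 = -28 + 0 = -28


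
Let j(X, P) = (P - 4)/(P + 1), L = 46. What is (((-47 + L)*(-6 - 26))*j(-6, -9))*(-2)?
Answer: -104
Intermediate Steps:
j(X, P) = (-4 + P)/(1 + P)
(((-47 + L)*(-6 - 26))*j(-6, -9))*(-2) = (((-47 + 46)*(-6 - 26))*((-4 - 9)/(1 - 9)))*(-2) = ((-1*(-32))*(-13/(-8)))*(-2) = (32*(-⅛*(-13)))*(-2) = (32*(13/8))*(-2) = 52*(-2) = -104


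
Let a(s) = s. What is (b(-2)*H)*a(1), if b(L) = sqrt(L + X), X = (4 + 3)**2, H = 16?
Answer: 16*sqrt(47) ≈ 109.69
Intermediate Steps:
X = 49 (X = 7**2 = 49)
b(L) = sqrt(49 + L) (b(L) = sqrt(L + 49) = sqrt(49 + L))
(b(-2)*H)*a(1) = (sqrt(49 - 2)*16)*1 = (sqrt(47)*16)*1 = (16*sqrt(47))*1 = 16*sqrt(47)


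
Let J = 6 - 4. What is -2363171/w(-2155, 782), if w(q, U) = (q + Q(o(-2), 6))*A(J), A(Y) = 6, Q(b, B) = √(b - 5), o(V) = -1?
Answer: 5092633505/27864186 + 2363171*I*√6/27864186 ≈ 182.77 + 0.20774*I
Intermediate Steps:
Q(b, B) = √(-5 + b)
J = 2
w(q, U) = 6*q + 6*I*√6 (w(q, U) = (q + √(-5 - 1))*6 = (q + √(-6))*6 = (q + I*√6)*6 = 6*q + 6*I*√6)
-2363171/w(-2155, 782) = -2363171/(6*(-2155) + 6*I*√6) = -2363171/(-12930 + 6*I*√6)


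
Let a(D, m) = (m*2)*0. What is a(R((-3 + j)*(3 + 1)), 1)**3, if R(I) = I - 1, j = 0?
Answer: 0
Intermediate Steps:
R(I) = -1 + I
a(D, m) = 0 (a(D, m) = (2*m)*0 = 0)
a(R((-3 + j)*(3 + 1)), 1)**3 = 0**3 = 0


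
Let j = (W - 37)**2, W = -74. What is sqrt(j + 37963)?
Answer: 2*sqrt(12571) ≈ 224.24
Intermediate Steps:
j = 12321 (j = (-74 - 37)**2 = (-111)**2 = 12321)
sqrt(j + 37963) = sqrt(12321 + 37963) = sqrt(50284) = 2*sqrt(12571)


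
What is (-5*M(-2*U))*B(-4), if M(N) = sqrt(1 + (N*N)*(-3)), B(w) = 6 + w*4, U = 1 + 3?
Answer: 50*I*sqrt(191) ≈ 691.01*I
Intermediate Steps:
U = 4
B(w) = 6 + 4*w
M(N) = sqrt(1 - 3*N**2) (M(N) = sqrt(1 + N**2*(-3)) = sqrt(1 - 3*N**2))
(-5*M(-2*U))*B(-4) = (-5*sqrt(1 - 3*(-2*4)**2))*(6 + 4*(-4)) = (-5*sqrt(1 - 3*(-8)**2))*(6 - 16) = -5*sqrt(1 - 3*64)*(-10) = -5*sqrt(1 - 192)*(-10) = -5*I*sqrt(191)*(-10) = 50*I*sqrt(191)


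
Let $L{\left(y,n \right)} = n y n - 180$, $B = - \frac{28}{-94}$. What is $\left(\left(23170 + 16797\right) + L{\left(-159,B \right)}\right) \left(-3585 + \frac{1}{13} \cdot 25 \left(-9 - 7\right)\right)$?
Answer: $- \frac{4129780284595}{28717} \approx -1.4381 \cdot 10^{8}$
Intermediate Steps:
$B = \frac{14}{47}$ ($B = \left(-28\right) \left(- \frac{1}{94}\right) = \frac{14}{47} \approx 0.29787$)
$L{\left(y,n \right)} = -180 + y n^{2}$ ($L{\left(y,n \right)} = y n^{2} - 180 = -180 + y n^{2}$)
$\left(\left(23170 + 16797\right) + L{\left(-159,B \right)}\right) \left(-3585 + \frac{1}{13} \cdot 25 \left(-9 - 7\right)\right) = \left(\left(23170 + 16797\right) - \left(180 + 159 \left(\frac{14}{47}\right)^{2}\right)\right) \left(-3585 + \frac{1}{13} \cdot 25 \left(-9 - 7\right)\right) = \left(39967 - \frac{428784}{2209}\right) \left(-3585 + \frac{1}{13} \cdot 25 \left(-16\right)\right) = \left(39967 - \frac{428784}{2209}\right) \left(-3585 + \frac{25}{13} \left(-16\right)\right) = \left(39967 - \frac{428784}{2209}\right) \left(-3585 - \frac{400}{13}\right) = \frac{87858319}{2209} \left(- \frac{47005}{13}\right) = - \frac{4129780284595}{28717}$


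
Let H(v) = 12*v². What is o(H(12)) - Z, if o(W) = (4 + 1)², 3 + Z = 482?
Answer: -454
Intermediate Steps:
Z = 479 (Z = -3 + 482 = 479)
o(W) = 25 (o(W) = 5² = 25)
o(H(12)) - Z = 25 - 1*479 = 25 - 479 = -454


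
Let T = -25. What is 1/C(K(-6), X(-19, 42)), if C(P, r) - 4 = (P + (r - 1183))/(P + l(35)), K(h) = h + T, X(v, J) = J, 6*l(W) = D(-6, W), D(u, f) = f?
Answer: 151/7636 ≈ 0.019775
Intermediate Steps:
l(W) = W/6
K(h) = -25 + h (K(h) = h - 25 = -25 + h)
C(P, r) = 4 + (-1183 + P + r)/(35/6 + P) (C(P, r) = 4 + (P + (r - 1183))/(P + (⅙)*35) = 4 + (P + (-1183 + r))/(P + 35/6) = 4 + (-1183 + P + r)/(35/6 + P))
1/C(K(-6), X(-19, 42)) = 1/(2*(-3479 + 3*42 + 15*(-25 - 6))/(35 + 6*(-25 - 6))) = 1/(2*(-3479 + 126 + 15*(-31))/(35 + 6*(-31))) = 1/(2*(-3479 + 126 - 465)/(35 - 186)) = 1/(2*(-3818)/(-151)) = 1/(2*(-1/151)*(-3818)) = 1/(7636/151) = 151/7636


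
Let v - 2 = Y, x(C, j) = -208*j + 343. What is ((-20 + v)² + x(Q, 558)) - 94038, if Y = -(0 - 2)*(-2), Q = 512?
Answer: -209275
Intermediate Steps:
x(C, j) = 343 - 208*j
Y = -4 (Y = -(-2)*(-2) = -1*4 = -4)
v = -2 (v = 2 - 4 = -2)
((-20 + v)² + x(Q, 558)) - 94038 = ((-20 - 2)² + (343 - 208*558)) - 94038 = ((-22)² + (343 - 116064)) - 94038 = (484 - 115721) - 94038 = -115237 - 94038 = -209275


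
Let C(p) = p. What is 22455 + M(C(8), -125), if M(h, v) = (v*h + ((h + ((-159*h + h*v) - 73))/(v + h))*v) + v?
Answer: 734495/39 ≈ 18833.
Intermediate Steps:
M(h, v) = v + h*v + v*(-73 - 158*h + h*v)/(h + v) (M(h, v) = (h*v + ((h + (-73 - 159*h + h*v))/(h + v))*v) + v = (h*v + ((-73 - 158*h + h*v)/(h + v))*v) + v = (h*v + v*(-73 - 158*h + h*v)/(h + v)) + v = v + h*v + v*(-73 - 158*h + h*v)/(h + v))
22455 + M(C(8), -125) = 22455 - 125*(-73 - 125 + 8**2 - 157*8 + 2*8*(-125))/(8 - 125) = 22455 - 125*(-73 - 125 + 64 - 1256 - 2000)/(-117) = 22455 - 125*(-1/117)*(-3390) = 22455 - 141250/39 = 734495/39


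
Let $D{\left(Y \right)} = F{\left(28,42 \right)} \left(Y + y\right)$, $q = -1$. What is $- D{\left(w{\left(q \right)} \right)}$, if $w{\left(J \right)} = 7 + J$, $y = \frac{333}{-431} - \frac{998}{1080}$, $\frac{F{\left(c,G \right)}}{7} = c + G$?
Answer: $- \frac{49075999}{23274} \approx -2108.6$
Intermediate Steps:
$F{\left(c,G \right)} = 7 G + 7 c$ ($F{\left(c,G \right)} = 7 \left(c + G\right) = 7 \left(G + c\right) = 7 G + 7 c$)
$y = - \frac{394889}{232740}$ ($y = 333 \left(- \frac{1}{431}\right) - \frac{499}{540} = - \frac{333}{431} - \frac{499}{540} = - \frac{394889}{232740} \approx -1.6967$)
$D{\left(Y \right)} = - \frac{19349561}{23274} + 490 Y$ ($D{\left(Y \right)} = \left(7 \cdot 42 + 7 \cdot 28\right) \left(Y - \frac{394889}{232740}\right) = \left(294 + 196\right) \left(- \frac{394889}{232740} + Y\right) = 490 \left(- \frac{394889}{232740} + Y\right) = - \frac{19349561}{23274} + 490 Y$)
$- D{\left(w{\left(q \right)} \right)} = - (- \frac{19349561}{23274} + 490 \left(7 - 1\right)) = - (- \frac{19349561}{23274} + 490 \cdot 6) = - (- \frac{19349561}{23274} + 2940) = \left(-1\right) \frac{49075999}{23274} = - \frac{49075999}{23274}$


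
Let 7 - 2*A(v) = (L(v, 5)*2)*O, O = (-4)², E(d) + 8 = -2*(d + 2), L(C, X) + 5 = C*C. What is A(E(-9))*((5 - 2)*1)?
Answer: -2955/2 ≈ -1477.5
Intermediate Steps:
L(C, X) = -5 + C² (L(C, X) = -5 + C*C = -5 + C²)
E(d) = -12 - 2*d (E(d) = -8 - 2*(d + 2) = -8 - 2*(2 + d) = -8 + (-4 - 2*d) = -12 - 2*d)
O = 16
A(v) = 167/2 - 16*v² (A(v) = 7/2 - (-5 + v²)*2*16/2 = 7/2 - (-10 + 2*v²)*16/2 = 7/2 - (-160 + 32*v²)/2 = 7/2 + (80 - 16*v²) = 167/2 - 16*v²)
A(E(-9))*((5 - 2)*1) = (167/2 - 16*(-12 - 2*(-9))²)*((5 - 2)*1) = (167/2 - 16*(-12 + 18)²)*(3*1) = (167/2 - 16*6²)*3 = (167/2 - 16*36)*3 = (167/2 - 576)*3 = -985/2*3 = -2955/2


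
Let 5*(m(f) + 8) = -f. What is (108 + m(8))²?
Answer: 242064/25 ≈ 9682.6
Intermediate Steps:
m(f) = -8 - f/5 (m(f) = -8 + (-f)/5 = -8 - f/5)
(108 + m(8))² = (108 + (-8 - ⅕*8))² = (108 + (-8 - 8/5))² = (108 - 48/5)² = (492/5)² = 242064/25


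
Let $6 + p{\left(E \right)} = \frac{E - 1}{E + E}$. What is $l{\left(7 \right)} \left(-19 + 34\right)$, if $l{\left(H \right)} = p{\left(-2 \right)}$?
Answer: $- \frac{315}{4} \approx -78.75$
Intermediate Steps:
$p{\left(E \right)} = -6 + \frac{-1 + E}{2 E}$ ($p{\left(E \right)} = -6 + \frac{E - 1}{E + E} = -6 + \frac{-1 + E}{2 E}$)
$l{\left(H \right)} = - \frac{21}{4}$ ($l{\left(H \right)} = \frac{-1 - -22}{2 \left(-2\right)} = \frac{1}{2} \left(- \frac{1}{2}\right) \left(-1 + 22\right) = \frac{1}{2} \left(- \frac{1}{2}\right) 21 = - \frac{21}{4}$)
$l{\left(7 \right)} \left(-19 + 34\right) = - \frac{21 \left(-19 + 34\right)}{4} = \left(- \frac{21}{4}\right) 15 = - \frac{315}{4}$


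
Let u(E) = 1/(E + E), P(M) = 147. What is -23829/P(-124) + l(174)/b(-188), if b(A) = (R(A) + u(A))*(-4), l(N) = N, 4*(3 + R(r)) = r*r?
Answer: -8793716215/54246381 ≈ -162.11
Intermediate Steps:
R(r) = -3 + r²/4 (R(r) = -3 + (r*r)/4 = -3 + r²/4)
u(E) = 1/(2*E)
b(A) = 12 - A² - 2/A (b(A) = ((-3 + A²/4) + 1/(2*A))*(-4) = (-3 + 1/(2*A) + A²/4)*(-4) = 12 - A² - 2/A)
-23829/P(-124) + l(174)/b(-188) = -23829/147 + 174/(12 - 1*(-188)² - 2/(-188)) = -23829*1/147 + 174/(12 - 1*35344 - 2*(-1/188)) = -7943/49 + 174/(12 - 35344 + 1/94) = -7943/49 + 174/(-3321207/94) = -7943/49 + 174*(-94/3321207) = -7943/49 - 5452/1107069 = -8793716215/54246381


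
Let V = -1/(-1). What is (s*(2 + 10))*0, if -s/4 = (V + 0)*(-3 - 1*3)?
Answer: 0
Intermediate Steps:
V = 1 (V = -1*(-1) = 1)
s = 24 (s = -4*(1 + 0)*(-3 - 1*3) = -4*(-3 - 3) = -4*(-6) = 24)
(s*(2 + 10))*0 = (24*(2 + 10))*0 = (24*12)*0 = 288*0 = 0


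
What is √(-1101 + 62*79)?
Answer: √3797 ≈ 61.620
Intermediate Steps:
√(-1101 + 62*79) = √(-1101 + 4898) = √3797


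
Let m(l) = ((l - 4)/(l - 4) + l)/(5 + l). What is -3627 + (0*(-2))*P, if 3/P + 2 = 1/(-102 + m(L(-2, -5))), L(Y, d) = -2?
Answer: -3627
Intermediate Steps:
m(l) = (1 + l)/(5 + l) (m(l) = ((-4 + l)/(-4 + l) + l)/(5 + l) = (1 + l)/(5 + l))
P = -921/617 (P = 3/(-2 + 1/(-102 + (1 - 2)/(5 - 2))) = 3/(-2 + 1/(-102 - 1/3)) = 3/(-2 + 1/(-102 + (⅓)*(-1))) = 3/(-2 + 1/(-102 - ⅓)) = 3/(-2 + 1/(-307/3)) = 3/(-2 - 3/307) = 3/(-617/307) = 3*(-307/617) = -921/617 ≈ -1.4927)
-3627 + (0*(-2))*P = -3627 + (0*(-2))*(-921/617) = -3627 + 0*(-921/617) = -3627 + 0 = -3627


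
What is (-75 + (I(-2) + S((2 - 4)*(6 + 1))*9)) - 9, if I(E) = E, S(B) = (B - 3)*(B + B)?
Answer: 4198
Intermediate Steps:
S(B) = 2*B*(-3 + B) (S(B) = (-3 + B)*(2*B) = 2*B*(-3 + B))
(-75 + (I(-2) + S((2 - 4)*(6 + 1))*9)) - 9 = (-75 + (-2 + (2*((2 - 4)*(6 + 1))*(-3 + (2 - 4)*(6 + 1)))*9)) - 9 = (-75 + (-2 + (2*(-2*7)*(-3 - 2*7))*9)) - 9 = (-75 + (-2 + (2*(-14)*(-3 - 14))*9)) - 9 = (-75 + (-2 + (2*(-14)*(-17))*9)) - 9 = (-75 + (-2 + 476*9)) - 9 = (-75 + (-2 + 4284)) - 9 = (-75 + 4282) - 9 = 4207 - 9 = 4198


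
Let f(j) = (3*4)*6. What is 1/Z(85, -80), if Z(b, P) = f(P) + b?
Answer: 1/157 ≈ 0.0063694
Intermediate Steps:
f(j) = 72 (f(j) = 12*6 = 72)
Z(b, P) = 72 + b
1/Z(85, -80) = 1/(72 + 85) = 1/157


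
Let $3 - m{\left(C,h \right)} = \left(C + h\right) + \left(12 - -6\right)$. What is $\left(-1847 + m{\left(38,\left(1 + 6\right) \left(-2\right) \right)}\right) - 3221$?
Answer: $-5107$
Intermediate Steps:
$m{\left(C,h \right)} = -15 - C - h$ ($m{\left(C,h \right)} = 3 - \left(\left(C + h\right) + \left(12 - -6\right)\right) = 3 - \left(\left(C + h\right) + \left(12 + 6\right)\right) = 3 - \left(\left(C + h\right) + 18\right) = 3 - \left(18 + C + h\right) = -15 - C - h$)
$\left(-1847 + m{\left(38,\left(1 + 6\right) \left(-2\right) \right)}\right) - 3221 = \left(-1847 - \left(53 + \left(1 + 6\right) \left(-2\right)\right)\right) - 3221 = \left(-1847 - \left(53 - 14\right)\right) - 3221 = \left(-1847 - 39\right) - 3221 = -1886 - 3221 = -5107$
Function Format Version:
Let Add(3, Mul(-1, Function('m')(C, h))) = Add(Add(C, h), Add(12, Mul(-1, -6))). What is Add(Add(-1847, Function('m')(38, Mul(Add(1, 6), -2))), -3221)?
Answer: -5107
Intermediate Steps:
Function('m')(C, h) = Add(-15, Mul(-1, C), Mul(-1, h)) (Function('m')(C, h) = Add(3, Mul(-1, Add(Add(C, h), Add(12, Mul(-1, -6))))) = Add(3, Mul(-1, Add(Add(C, h), Add(12, 6)))) = Add(3, Mul(-1, Add(Add(C, h), 18))) = Add(3, Mul(-1, Add(18, C, h))) = Add(3, Add(-18, Mul(-1, C), Mul(-1, h))) = Add(-15, Mul(-1, C), Mul(-1, h)))
Add(Add(-1847, Function('m')(38, Mul(Add(1, 6), -2))), -3221) = Add(Add(-1847, Add(-15, Mul(-1, 38), Mul(-1, Mul(Add(1, 6), -2)))), -3221) = Add(Add(-1847, Add(-15, -38, Mul(-1, Mul(7, -2)))), -3221) = Add(Add(-1847, Add(-15, -38, Mul(-1, -14))), -3221) = Add(Add(-1847, Add(-15, -38, 14)), -3221) = Add(Add(-1847, -39), -3221) = Add(-1886, -3221) = -5107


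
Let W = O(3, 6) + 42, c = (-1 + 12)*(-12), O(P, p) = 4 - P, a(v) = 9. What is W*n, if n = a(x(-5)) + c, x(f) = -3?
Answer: -5289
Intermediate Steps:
c = -132 (c = 11*(-12) = -132)
W = 43 (W = (4 - 1*3) + 42 = (4 - 3) + 42 = 1 + 42 = 43)
n = -123 (n = 9 - 132 = -123)
W*n = 43*(-123) = -5289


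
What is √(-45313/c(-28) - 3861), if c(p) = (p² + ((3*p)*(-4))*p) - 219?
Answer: I*√301524280930/8843 ≈ 62.096*I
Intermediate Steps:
c(p) = -219 - 11*p² (c(p) = (p² + (-12*p)*p) - 219 = (p² - 12*p²) - 219 = -11*p² - 219 = -219 - 11*p²)
√(-45313/c(-28) - 3861) = √(-45313/(-219 - 11*(-28)²) - 3861) = √(-45313/(-219 - 11*784) - 3861) = √(-45313/(-219 - 8624) - 3861) = √(-45313/(-8843) - 3861) = √(-45313*(-1/8843) - 3861) = √(45313/8843 - 3861) = √(-34097510/8843) = I*√301524280930/8843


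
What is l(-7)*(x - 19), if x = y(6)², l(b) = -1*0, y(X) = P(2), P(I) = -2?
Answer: 0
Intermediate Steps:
y(X) = -2
l(b) = 0
x = 4 (x = (-2)² = 4)
l(-7)*(x - 19) = 0*(4 - 19) = 0*(-15) = 0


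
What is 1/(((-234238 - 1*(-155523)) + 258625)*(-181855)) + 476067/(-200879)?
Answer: -15575737806715229/6572265321550950 ≈ -2.3699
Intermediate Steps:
1/(((-234238 - 1*(-155523)) + 258625)*(-181855)) + 476067/(-200879) = -1/181855/((-234238 + 155523) + 258625) + 476067*(-1/200879) = -1/181855/(-78715 + 258625) - 476067/200879 = -1/181855/179910 - 476067/200879 = (1/179910)*(-1/181855) - 476067/200879 = -1/32717533050 - 476067/200879 = -15575737806715229/6572265321550950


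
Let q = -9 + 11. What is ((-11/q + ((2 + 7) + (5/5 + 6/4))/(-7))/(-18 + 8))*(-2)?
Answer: -10/7 ≈ -1.4286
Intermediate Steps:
q = 2
((-11/q + ((2 + 7) + (5/5 + 6/4))/(-7))/(-18 + 8))*(-2) = ((-11/2 + ((2 + 7) + (5/5 + 6/4))/(-7))/(-18 + 8))*(-2) = ((-11*1/2 + (9 + (5*(1/5) + 6*(1/4)))*(-1/7))/(-10))*(-2) = -(-11/2 + (9 + (1 + 3/2))*(-1/7))/10*(-2) = -(-11/2 + (9 + 5/2)*(-1/7))/10*(-2) = -(-11/2 + (23/2)*(-1/7))/10*(-2) = -(-11/2 - 23/14)/10*(-2) = -1/10*(-50/7)*(-2) = (5/7)*(-2) = -10/7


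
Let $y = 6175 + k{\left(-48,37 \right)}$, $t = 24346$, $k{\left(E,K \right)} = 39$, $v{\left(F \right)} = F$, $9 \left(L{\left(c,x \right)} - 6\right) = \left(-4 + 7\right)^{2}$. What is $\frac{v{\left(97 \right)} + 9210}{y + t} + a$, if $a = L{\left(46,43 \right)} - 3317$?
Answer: $- \frac{101144293}{30560} \approx -3309.7$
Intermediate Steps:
$L{\left(c,x \right)} = 7$ ($L{\left(c,x \right)} = 6 + \frac{\left(-4 + 7\right)^{2}}{9} = 6 + \frac{3^{2}}{9} = 6 + \frac{1}{9} \cdot 9 = 6 + 1 = 7$)
$a = -3310$ ($a = 7 - 3317 = -3310$)
$y = 6214$ ($y = 6175 + 39 = 6214$)
$\frac{v{\left(97 \right)} + 9210}{y + t} + a = \frac{97 + 9210}{6214 + 24346} - 3310 = \frac{9307}{30560} - 3310 = - \frac{101144293}{30560}$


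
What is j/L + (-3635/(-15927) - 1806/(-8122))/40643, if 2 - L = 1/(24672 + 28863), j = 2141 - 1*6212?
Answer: -572916900630321794881/281459863860328749 ≈ -2035.5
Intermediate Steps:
j = -4071 (j = 2141 - 6212 = -4071)
L = 107069/53535 (L = 2 - 1/(24672 + 28863) = 2 - 1/53535 = 107069/53535 ≈ 2.0000)
j/L + (-3635/(-15927) - 1806/(-8122))/40643 = -4071/107069/53535 + (-3635/(-15927) - 1806/(-8122))/40643 = -4071*53535/107069 + (-3635*(-1/15927) - 1806*(-1/8122))*(1/40643) = -217940985/107069 + (3635/15927 + 903/4061)*(1/40643) = -217940985/107069 + (29143816/64679547)*(1/40643) = -217940985/107069 + 29143816/2628770828721 = -572916900630321794881/281459863860328749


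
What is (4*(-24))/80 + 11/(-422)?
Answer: -2587/2110 ≈ -1.2261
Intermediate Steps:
(4*(-24))/80 + 11/(-422) = -96*1/80 + 11*(-1/422) = -6/5 - 11/422 = -2587/2110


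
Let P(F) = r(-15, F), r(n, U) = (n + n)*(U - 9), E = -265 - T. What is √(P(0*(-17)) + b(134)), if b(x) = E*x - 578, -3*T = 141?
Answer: 12*I*√205 ≈ 171.81*I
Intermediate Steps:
T = -47 (T = -⅓*141 = -47)
E = -218 (E = -265 - 1*(-47) = -265 + 47 = -218)
r(n, U) = 2*n*(-9 + U) (r(n, U) = (2*n)*(-9 + U) = 2*n*(-9 + U))
P(F) = 270 - 30*F (P(F) = 2*(-15)*(-9 + F) = 270 - 30*F)
b(x) = -578 - 218*x (b(x) = -218*x - 578 = -578 - 218*x)
√(P(0*(-17)) + b(134)) = √((270 - 0*(-17)) + (-578 - 218*134)) = √((270 - 30*0) + (-578 - 29212)) = √((270 + 0) - 29790) = √(270 - 29790) = √(-29520) = 12*I*√205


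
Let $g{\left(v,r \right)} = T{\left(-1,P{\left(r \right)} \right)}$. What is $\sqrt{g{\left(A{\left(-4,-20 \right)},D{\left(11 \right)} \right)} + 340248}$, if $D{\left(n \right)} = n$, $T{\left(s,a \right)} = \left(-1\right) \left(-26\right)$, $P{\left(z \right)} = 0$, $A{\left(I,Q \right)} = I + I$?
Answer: $\sqrt{340274} \approx 583.33$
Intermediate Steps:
$A{\left(I,Q \right)} = 2 I$
$T{\left(s,a \right)} = 26$
$g{\left(v,r \right)} = 26$
$\sqrt{g{\left(A{\left(-4,-20 \right)},D{\left(11 \right)} \right)} + 340248} = \sqrt{26 + 340248} = \sqrt{340274}$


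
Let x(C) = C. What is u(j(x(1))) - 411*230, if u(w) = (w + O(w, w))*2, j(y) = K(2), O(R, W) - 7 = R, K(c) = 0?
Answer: -94516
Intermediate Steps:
O(R, W) = 7 + R
j(y) = 0
u(w) = 14 + 4*w (u(w) = (w + (7 + w))*2 = (7 + 2*w)*2 = 14 + 4*w)
u(j(x(1))) - 411*230 = (14 + 4*0) - 411*230 = (14 + 0) - 94530 = 14 - 94530 = -94516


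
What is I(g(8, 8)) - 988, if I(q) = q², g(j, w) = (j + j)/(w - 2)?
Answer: -8828/9 ≈ -980.89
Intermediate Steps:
g(j, w) = 2*j/(-2 + w) (g(j, w) = (2*j)/(-2 + w) = 2*j/(-2 + w))
I(g(8, 8)) - 988 = (2*8/(-2 + 8))² - 988 = (2*8/6)² - 988 = (2*8*(⅙))² - 988 = (8/3)² - 988 = 64/9 - 988 = -8828/9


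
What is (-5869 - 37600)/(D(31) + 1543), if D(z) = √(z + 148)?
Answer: -67072667/2380670 + 43469*√179/2380670 ≈ -27.930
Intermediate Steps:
D(z) = √(148 + z)
(-5869 - 37600)/(D(31) + 1543) = (-5869 - 37600)/(√(148 + 31) + 1543) = -43469/(√179 + 1543) = -43469/(1543 + √179)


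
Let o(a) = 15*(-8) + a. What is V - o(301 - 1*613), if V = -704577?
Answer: -704145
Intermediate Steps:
o(a) = -120 + a
V - o(301 - 1*613) = -704577 - (-120 + (301 - 1*613)) = -704577 - (-120 + (301 - 613)) = -704577 - (-120 - 312) = -704577 - 1*(-432) = -704577 + 432 = -704145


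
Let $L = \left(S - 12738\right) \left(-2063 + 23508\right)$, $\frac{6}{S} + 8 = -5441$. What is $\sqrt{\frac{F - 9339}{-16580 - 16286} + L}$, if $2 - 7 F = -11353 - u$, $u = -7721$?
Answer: $\frac{i \sqrt{429289958367686164991575942}}{1253607838} \approx 16528.0 i$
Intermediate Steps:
$S = - \frac{6}{5449}$ ($S = \frac{6}{-8 - 5441} = \frac{6}{-5449} = 6 \left(- \frac{1}{5449}\right) = - \frac{6}{5449} \approx -0.0011011$)
$F = \frac{3634}{7}$ ($F = \frac{2}{7} - \frac{-11353 - -7721}{7} = \frac{2}{7} - \frac{-11353 + 7721}{7} = \frac{2}{7} - - \frac{3632}{7} = \frac{2}{7} + \frac{3632}{7} = \frac{3634}{7} \approx 519.14$)
$L = - \frac{1488483896760}{5449}$ ($L = \left(- \frac{6}{5449} - 12738\right) \left(-2063 + 23508\right) = \left(- \frac{69409368}{5449}\right) 21445 = - \frac{1488483896760}{5449} \approx -2.7317 \cdot 10^{8}$)
$\sqrt{\frac{F - 9339}{-16580 - 16286} + L} = \sqrt{\frac{\frac{3634}{7} - 9339}{-16580 - 16286} - \frac{1488483896760}{5449}} = \sqrt{- \frac{61739}{7 \left(-32866\right)} - \frac{1488483896760}{5449}} = \sqrt{\left(- \frac{61739}{7}\right) \left(- \frac{1}{32866}\right) - \frac{1488483896760}{5449}} = \sqrt{\frac{61739}{230062} - \frac{1488483896760}{5449}} = \sqrt{- \frac{342443581919983309}{1253607838}} = \frac{i \sqrt{429289958367686164991575942}}{1253607838}$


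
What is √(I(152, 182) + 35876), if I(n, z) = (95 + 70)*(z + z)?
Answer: 8*√1499 ≈ 309.74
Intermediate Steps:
I(n, z) = 330*z (I(n, z) = 165*(2*z) = 330*z)
√(I(152, 182) + 35876) = √(330*182 + 35876) = √(60060 + 35876) = √95936 = 8*√1499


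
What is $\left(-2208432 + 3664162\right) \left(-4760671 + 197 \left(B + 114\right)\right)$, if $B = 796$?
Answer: $-6669282877730$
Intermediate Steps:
$\left(-2208432 + 3664162\right) \left(-4760671 + 197 \left(B + 114\right)\right) = \left(-2208432 + 3664162\right) \left(-4760671 + 197 \left(796 + 114\right)\right) = 1455730 \left(-4760671 + 197 \cdot 910\right) = 1455730 \left(-4760671 + 179270\right) = 1455730 \left(-4581401\right) = -6669282877730$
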